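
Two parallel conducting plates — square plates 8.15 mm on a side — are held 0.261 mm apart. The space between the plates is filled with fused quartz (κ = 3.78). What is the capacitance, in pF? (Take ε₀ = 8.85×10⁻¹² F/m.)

A = (8.15 mm)² = 6.64×10⁻⁵ m².
C = κε₀A/d = 3.78 × 8.85×10⁻¹² × 6.64×10⁻⁵ / 2.61×10⁻⁴ = 8.51×10⁻¹² F.

C ≈ 8.51 pF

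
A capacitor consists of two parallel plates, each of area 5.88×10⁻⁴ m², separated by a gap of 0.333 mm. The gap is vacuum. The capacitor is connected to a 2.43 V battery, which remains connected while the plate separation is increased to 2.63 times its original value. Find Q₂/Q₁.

0.380

Battery connected ⇒ V is held fixed.
C₂ = 0.380 C₁ and Q = CV, so Q₂/Q₁ = C₂/C₁ = 0.380.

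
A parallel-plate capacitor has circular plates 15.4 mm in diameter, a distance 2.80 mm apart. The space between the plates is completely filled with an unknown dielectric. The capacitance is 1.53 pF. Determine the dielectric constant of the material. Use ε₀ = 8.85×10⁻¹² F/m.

A = π(15.4/2 mm)² = 1.86×10⁻⁴ m².
κ = Cd/(ε₀A) = 1.53×10⁻¹² × 2.80×10⁻³ / (8.85×10⁻¹² × 1.86×10⁻⁴) = 2.60.

κ ≈ 2.60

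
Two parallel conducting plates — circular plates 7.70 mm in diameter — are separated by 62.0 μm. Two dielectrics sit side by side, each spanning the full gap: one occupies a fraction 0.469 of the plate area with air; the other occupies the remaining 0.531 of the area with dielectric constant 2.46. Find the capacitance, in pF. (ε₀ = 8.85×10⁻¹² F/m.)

A = π(7.70/2 mm)² = 4.66×10⁻⁵ m².
Side-by-side slabs ⇒ two capacitors in parallel, each spanning the full gap.
C₁ = κ₁ε₀A₁/d = 1.00 × 8.85×10⁻¹² × 2.18×10⁻⁵ / 6.20×10⁻⁵ = 3.12×10⁻¹² F.
C₂ = κ₂ε₀A₂/d = 2.46 × 8.85×10⁻¹² × 2.47×10⁻⁵ / 6.20×10⁻⁵ = 8.68×10⁻¹² F.
C = C₁ + C₂ = 1.18×10⁻¹¹ F.

11.8 pF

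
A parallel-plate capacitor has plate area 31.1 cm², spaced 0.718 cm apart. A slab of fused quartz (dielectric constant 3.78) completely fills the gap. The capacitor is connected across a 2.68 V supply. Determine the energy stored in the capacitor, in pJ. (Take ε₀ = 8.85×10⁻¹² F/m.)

A = 31.1 cm² = 3.11×10⁻³ m².
C = κε₀A/d = 3.78 × 8.85×10⁻¹² × 3.11×10⁻³ / 7.18×10⁻³ = 1.45×10⁻¹¹ F.
U = ½CV² = ½ × 1.45×10⁻¹¹ × (2.68)² = 5.20×10⁻¹¹ J.

52.0 pJ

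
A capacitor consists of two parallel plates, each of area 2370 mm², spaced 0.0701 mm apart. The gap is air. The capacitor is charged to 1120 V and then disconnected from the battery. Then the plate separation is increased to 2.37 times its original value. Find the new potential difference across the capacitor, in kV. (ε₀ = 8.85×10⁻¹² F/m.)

2.65 kV

A = 2370 mm² = 2.37×10⁻³ m².
Initially C₁ = ε₀A/d = 8.85×10⁻¹² × 2.37×10⁻³ / 7.01×10⁻⁵ = 2.99×10⁻¹⁰ F.
V₁ = 1.12×10³ V.
Isolated ⇒ Q is held fixed. C₂ = 0.422 C₁ and V = Q/C, so V₂/V₁ = C₁/C₂ = 2.37.
V₂ = 2.37 × 1.12×10³ = 2.65×10³ V.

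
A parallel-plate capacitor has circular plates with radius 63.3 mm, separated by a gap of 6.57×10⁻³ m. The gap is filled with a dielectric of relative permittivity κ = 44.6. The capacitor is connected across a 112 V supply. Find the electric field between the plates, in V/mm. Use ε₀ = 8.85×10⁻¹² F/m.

E = V/d = 112 / 6.57×10⁻³ = 1.70×10⁴ V/m.

E ≈ 17.0 V/mm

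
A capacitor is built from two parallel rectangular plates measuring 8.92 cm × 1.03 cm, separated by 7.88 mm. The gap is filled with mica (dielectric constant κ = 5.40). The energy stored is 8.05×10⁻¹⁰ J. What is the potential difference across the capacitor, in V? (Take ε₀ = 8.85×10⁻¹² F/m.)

17.0 V

A = 8.92 × 1.03 cm² = 9.19×10⁻⁴ m².
C = κε₀A/d = 5.40 × 8.85×10⁻¹² × 9.19×10⁻⁴ / 7.88×10⁻³ = 5.57×10⁻¹² F.
V = √(2U/C) = √(2 × 8.05×10⁻¹⁰ / 5.57×10⁻¹²) = 17.0 V.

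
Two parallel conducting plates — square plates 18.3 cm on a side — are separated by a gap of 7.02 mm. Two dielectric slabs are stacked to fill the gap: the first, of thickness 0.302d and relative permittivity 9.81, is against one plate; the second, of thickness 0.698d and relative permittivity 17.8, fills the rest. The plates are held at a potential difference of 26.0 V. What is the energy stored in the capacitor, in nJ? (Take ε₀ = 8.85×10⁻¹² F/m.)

A = (18.3 cm)² = 3.35×10⁻² m².
Stacked slabs ⇒ two capacitors in series, each with the full plate area.
C₁ = κ₁ε₀A/d₁ = 9.81 × 8.85×10⁻¹² × 3.35×10⁻² / 2.12×10⁻³ = 1.37×10⁻⁹ F.
C₂ = κ₂ε₀A/d₂ = 17.8 × 8.85×10⁻¹² × 3.35×10⁻² / 4.90×10⁻³ = 1.08×10⁻⁹ F.
C = (1/C₁ + 1/C₂)⁻¹ = 6.03×10⁻¹⁰ F.
U = ½CV² = ½ × 6.03×10⁻¹⁰ × (26.0)² = 2.04×10⁻⁷ J.

U ≈ 204 nJ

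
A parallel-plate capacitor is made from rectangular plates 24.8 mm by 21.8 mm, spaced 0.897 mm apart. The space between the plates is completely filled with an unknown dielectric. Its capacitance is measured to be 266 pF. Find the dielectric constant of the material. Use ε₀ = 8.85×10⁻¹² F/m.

49.9

A = 24.8 × 21.8 mm² = 5.41×10⁻⁴ m².
κ = Cd/(ε₀A) = 2.66×10⁻¹⁰ × 8.97×10⁻⁴ / (8.85×10⁻¹² × 5.41×10⁻⁴) = 49.9.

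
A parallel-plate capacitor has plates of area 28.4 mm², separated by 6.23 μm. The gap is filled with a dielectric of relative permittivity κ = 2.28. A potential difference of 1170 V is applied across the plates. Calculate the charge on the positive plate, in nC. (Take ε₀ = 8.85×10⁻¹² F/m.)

A = 28.4 mm² = 2.84×10⁻⁵ m².
C = κε₀A/d = 2.28 × 8.85×10⁻¹² × 2.84×10⁻⁵ / 6.23×10⁻⁶ = 9.20×10⁻¹¹ F.
Q = CV = 9.20×10⁻¹¹ × 1170 = 1.08×10⁻⁷ C.

Q ≈ 108 nC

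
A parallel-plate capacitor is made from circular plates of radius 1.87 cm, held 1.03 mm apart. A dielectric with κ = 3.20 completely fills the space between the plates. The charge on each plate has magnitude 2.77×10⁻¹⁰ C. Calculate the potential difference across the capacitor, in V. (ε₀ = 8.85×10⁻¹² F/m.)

A = π(1.87 cm)² = 1.10×10⁻³ m².
C = κε₀A/d = 3.20 × 8.85×10⁻¹² × 1.10×10⁻³ / 1.03×10⁻³ = 3.02×10⁻¹¹ F.
V = Q/C = 2.77×10⁻¹⁰ / 3.02×10⁻¹¹ = 9.17 V.

9.17 V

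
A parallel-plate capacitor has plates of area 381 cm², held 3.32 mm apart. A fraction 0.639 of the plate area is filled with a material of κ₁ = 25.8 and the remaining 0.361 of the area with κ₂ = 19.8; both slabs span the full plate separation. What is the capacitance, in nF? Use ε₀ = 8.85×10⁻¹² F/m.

C ≈ 2.40 nF

A = 381 cm² = 3.81×10⁻² m².
Side-by-side slabs ⇒ two capacitors in parallel, each spanning the full gap.
C₁ = κ₁ε₀A₁/d = 25.8 × 8.85×10⁻¹² × 2.43×10⁻² / 3.32×10⁻³ = 1.67×10⁻⁹ F.
C₂ = κ₂ε₀A₂/d = 19.8 × 8.85×10⁻¹² × 1.38×10⁻² / 3.32×10⁻³ = 7.26×10⁻¹⁰ F.
C = C₁ + C₂ = 2.40×10⁻⁹ F.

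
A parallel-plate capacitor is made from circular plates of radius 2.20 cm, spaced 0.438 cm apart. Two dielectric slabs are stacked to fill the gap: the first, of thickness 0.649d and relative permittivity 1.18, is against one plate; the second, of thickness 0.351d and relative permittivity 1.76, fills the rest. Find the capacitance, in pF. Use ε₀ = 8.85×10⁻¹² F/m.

A = π(2.20 cm)² = 1.52×10⁻³ m².
Stacked slabs ⇒ two capacitors in series, each with the full plate area.
C₁ = κ₁ε₀A/d₁ = 1.18 × 8.85×10⁻¹² × 1.52×10⁻³ / 2.84×10⁻³ = 5.59×10⁻¹² F.
C₂ = κ₂ε₀A/d₂ = 1.76 × 8.85×10⁻¹² × 1.52×10⁻³ / 1.54×10⁻³ = 1.54×10⁻¹¹ F.
C = (1/C₁ + 1/C₂)⁻¹ = 4.10×10⁻¹² F.

C ≈ 4.10 pF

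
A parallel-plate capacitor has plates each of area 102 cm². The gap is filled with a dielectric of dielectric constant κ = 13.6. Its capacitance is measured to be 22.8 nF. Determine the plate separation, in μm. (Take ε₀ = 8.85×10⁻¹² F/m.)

A = 102 cm² = 1.02×10⁻² m².
d = κε₀A/C = 13.6 × 8.85×10⁻¹² × 1.02×10⁻² / 2.28×10⁻⁸ = 5.38×10⁻⁵ m.

d ≈ 53.8 μm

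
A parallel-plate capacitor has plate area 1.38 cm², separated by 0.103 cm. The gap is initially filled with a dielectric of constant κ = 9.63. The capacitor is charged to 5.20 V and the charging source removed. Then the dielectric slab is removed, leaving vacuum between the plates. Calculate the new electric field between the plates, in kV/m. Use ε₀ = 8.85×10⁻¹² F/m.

A = 1.38 cm² = 1.38×10⁻⁴ m².
Initially C₁ = κε₀A/d = 9.63 × 8.85×10⁻¹² × 1.38×10⁻⁴ / 1.03×10⁻³ = 1.14×10⁻¹¹ F.
E₁ = 5.05×10³ V/m.
Isolated ⇒ Q is held fixed. V₂ = Q/C₂ = V₁/0.104; E = V/d, so E₂/E₁ = (V₂/V₁)(d₁/d₂) = 9.63.
E₂ = 9.63 × 5.05×10³ = 4.86×10⁴ V/m.

E ≈ 48.6 kV/m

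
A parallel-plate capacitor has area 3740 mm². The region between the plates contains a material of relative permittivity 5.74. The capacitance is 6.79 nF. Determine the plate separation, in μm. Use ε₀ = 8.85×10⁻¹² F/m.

A = 3740 mm² = 3.74×10⁻³ m².
d = κε₀A/C = 5.74 × 8.85×10⁻¹² × 3.74×10⁻³ / 6.79×10⁻⁹ = 2.80×10⁻⁵ m.

d ≈ 28.0 μm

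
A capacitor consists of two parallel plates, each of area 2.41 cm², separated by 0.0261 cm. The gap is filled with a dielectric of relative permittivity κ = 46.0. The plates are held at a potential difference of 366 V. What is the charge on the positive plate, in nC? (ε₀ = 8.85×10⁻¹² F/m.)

138 nC

A = 2.41 cm² = 2.41×10⁻⁴ m².
C = κε₀A/d = 46.0 × 8.85×10⁻¹² × 2.41×10⁻⁴ / 2.61×10⁻⁴ = 3.76×10⁻¹⁰ F.
Q = CV = 3.76×10⁻¹⁰ × 366 = 1.38×10⁻⁷ C.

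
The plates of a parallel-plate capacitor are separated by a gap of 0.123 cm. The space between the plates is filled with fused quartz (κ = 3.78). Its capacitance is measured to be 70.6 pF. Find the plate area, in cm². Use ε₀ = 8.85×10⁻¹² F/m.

A = Cd/(κε₀) = 7.06×10⁻¹¹ × 1.23×10⁻³ / (3.78 × 8.85×10⁻¹²) = 2.60×10⁻³ m².

A ≈ 26.0 cm²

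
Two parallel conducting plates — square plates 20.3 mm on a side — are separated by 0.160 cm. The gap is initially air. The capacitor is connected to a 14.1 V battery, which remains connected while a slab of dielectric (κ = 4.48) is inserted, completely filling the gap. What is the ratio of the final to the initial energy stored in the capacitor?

U₂/U₁ ≈ 4.48

Battery connected ⇒ V is held fixed.
C₂ = 4.48 C₁ and U = ½CV², so U₂/U₁ = C₂/C₁ = 4.48.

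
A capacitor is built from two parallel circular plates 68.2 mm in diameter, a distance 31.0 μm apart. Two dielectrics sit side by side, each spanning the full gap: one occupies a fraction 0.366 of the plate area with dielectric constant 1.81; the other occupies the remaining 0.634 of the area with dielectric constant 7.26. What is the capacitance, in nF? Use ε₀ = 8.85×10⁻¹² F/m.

5.49 nF

A = π(68.2/2 mm)² = 3.65×10⁻³ m².
Side-by-side slabs ⇒ two capacitors in parallel, each spanning the full gap.
C₁ = κ₁ε₀A₁/d = 1.81 × 8.85×10⁻¹² × 1.34×10⁻³ / 3.10×10⁻⁵ = 6.91×10⁻¹⁰ F.
C₂ = κ₂ε₀A₂/d = 7.26 × 8.85×10⁻¹² × 2.32×10⁻³ / 3.10×10⁻⁵ = 4.80×10⁻⁹ F.
C = C₁ + C₂ = 5.49×10⁻⁹ F.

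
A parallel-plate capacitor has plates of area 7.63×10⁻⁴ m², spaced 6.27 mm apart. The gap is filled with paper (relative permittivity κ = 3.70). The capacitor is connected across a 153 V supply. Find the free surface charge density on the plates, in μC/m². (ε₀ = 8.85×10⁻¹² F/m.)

0.799 μC/m²

C = κε₀A/d = 3.70 × 8.85×10⁻¹² × 7.63×10⁻⁴ / 6.27×10⁻³ = 3.98×10⁻¹² F.
σ = Q/A = CV/A = 3.98×10⁻¹² × 153 / 7.63×10⁻⁴ = 7.99×10⁻⁷ C/m².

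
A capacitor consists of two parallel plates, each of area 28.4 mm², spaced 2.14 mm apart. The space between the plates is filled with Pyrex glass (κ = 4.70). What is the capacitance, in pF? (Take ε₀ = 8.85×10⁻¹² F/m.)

A = 28.4 mm² = 2.84×10⁻⁵ m².
C = κε₀A/d = 4.70 × 8.85×10⁻¹² × 2.84×10⁻⁵ / 2.14×10⁻³ = 5.52×10⁻¹³ F.

C ≈ 0.552 pF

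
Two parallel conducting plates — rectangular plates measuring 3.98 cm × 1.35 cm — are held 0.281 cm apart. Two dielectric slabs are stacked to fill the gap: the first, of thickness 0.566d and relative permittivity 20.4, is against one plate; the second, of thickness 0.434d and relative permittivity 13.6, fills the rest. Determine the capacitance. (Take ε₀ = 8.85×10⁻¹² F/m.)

28.4 pF

A = 3.98 × 1.35 cm² = 5.37×10⁻⁴ m².
Stacked slabs ⇒ two capacitors in series, each with the full plate area.
C₁ = κ₁ε₀A/d₁ = 20.4 × 8.85×10⁻¹² × 5.37×10⁻⁴ / 1.59×10⁻³ = 6.10×10⁻¹¹ F.
C₂ = κ₂ε₀A/d₂ = 13.6 × 8.85×10⁻¹² × 5.37×10⁻⁴ / 1.22×10⁻³ = 5.30×10⁻¹¹ F.
C = (1/C₁ + 1/C₂)⁻¹ = 2.84×10⁻¹¹ F.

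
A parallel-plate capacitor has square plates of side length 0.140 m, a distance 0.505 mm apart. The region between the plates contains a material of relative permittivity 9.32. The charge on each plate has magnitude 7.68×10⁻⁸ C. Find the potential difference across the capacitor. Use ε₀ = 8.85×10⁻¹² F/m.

V ≈ 24.0 V

A = (0.140 m)² = 1.96×10⁻² m².
C = κε₀A/d = 9.32 × 8.85×10⁻¹² × 1.96×10⁻² / 5.05×10⁻⁴ = 3.20×10⁻⁹ F.
V = Q/C = 7.68×10⁻⁸ / 3.20×10⁻⁹ = 24.0 V.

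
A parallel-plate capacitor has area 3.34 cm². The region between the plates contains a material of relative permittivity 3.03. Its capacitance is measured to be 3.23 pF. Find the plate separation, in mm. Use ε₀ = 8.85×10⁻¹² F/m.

d ≈ 2.77 mm

A = 3.34 cm² = 3.34×10⁻⁴ m².
d = κε₀A/C = 3.03 × 8.85×10⁻¹² × 3.34×10⁻⁴ / 3.23×10⁻¹² = 2.77×10⁻³ m.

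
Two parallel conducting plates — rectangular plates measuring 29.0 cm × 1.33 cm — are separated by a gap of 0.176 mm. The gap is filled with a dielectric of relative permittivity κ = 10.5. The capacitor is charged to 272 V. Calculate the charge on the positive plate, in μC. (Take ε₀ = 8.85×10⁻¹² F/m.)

A = 29.0 × 1.33 cm² = 3.86×10⁻³ m².
C = κε₀A/d = 10.5 × 8.85×10⁻¹² × 3.86×10⁻³ / 1.76×10⁻⁴ = 2.04×10⁻⁹ F.
Q = CV = 2.04×10⁻⁹ × 272 = 5.54×10⁻⁷ C.

0.554 μC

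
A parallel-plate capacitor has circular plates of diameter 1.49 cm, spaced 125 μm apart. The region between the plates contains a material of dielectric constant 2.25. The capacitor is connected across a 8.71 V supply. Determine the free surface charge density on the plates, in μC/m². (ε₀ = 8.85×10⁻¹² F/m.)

A = π(1.49/2 cm)² = 1.74×10⁻⁴ m².
C = κε₀A/d = 2.25 × 8.85×10⁻¹² × 1.74×10⁻⁴ / 1.25×10⁻⁴ = 2.78×10⁻¹¹ F.
σ = Q/A = CV/A = 2.78×10⁻¹¹ × 8.71 / 1.74×10⁻⁴ = 1.39×10⁻⁶ C/m².

σ ≈ 1.39 μC/m²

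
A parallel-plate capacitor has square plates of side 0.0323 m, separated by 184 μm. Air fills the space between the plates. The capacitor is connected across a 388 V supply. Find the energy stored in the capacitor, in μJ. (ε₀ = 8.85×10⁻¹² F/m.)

U ≈ 3.78 μJ

A = (0.0323 m)² = 1.04×10⁻³ m².
C = ε₀A/d = 8.85×10⁻¹² × 1.04×10⁻³ / 1.84×10⁻⁴ = 5.02×10⁻¹¹ F.
U = ½CV² = ½ × 5.02×10⁻¹¹ × (388)² = 3.78×10⁻⁶ J.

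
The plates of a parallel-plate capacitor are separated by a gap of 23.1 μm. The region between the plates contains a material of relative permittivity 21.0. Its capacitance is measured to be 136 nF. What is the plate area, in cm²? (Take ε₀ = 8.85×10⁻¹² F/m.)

A ≈ 169 cm²

A = Cd/(κε₀) = 1.36×10⁻⁷ × 2.31×10⁻⁵ / (21.0 × 8.85×10⁻¹²) = 1.69×10⁻² m².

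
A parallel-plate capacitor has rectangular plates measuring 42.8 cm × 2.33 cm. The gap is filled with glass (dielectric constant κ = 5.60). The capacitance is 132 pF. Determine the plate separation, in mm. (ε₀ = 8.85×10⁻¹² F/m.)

A = 42.8 × 2.33 cm² = 9.97×10⁻³ m².
d = κε₀A/C = 5.60 × 8.85×10⁻¹² × 9.97×10⁻³ / 1.32×10⁻¹⁰ = 3.74×10⁻³ m.

3.74 mm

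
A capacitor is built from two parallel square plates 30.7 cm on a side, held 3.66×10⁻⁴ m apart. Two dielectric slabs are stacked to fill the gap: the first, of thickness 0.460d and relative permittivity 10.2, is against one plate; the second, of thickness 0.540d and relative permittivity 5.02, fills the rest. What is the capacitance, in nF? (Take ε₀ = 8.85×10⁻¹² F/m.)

C ≈ 14.9 nF

A = (30.7 cm)² = 9.42×10⁻² m².
Stacked slabs ⇒ two capacitors in series, each with the full plate area.
C₁ = κ₁ε₀A/d₁ = 10.2 × 8.85×10⁻¹² × 9.42×10⁻² / 1.68×10⁻⁴ = 5.05×10⁻⁸ F.
C₂ = κ₂ε₀A/d₂ = 5.02 × 8.85×10⁻¹² × 9.42×10⁻² / 1.98×10⁻⁴ = 2.12×10⁻⁸ F.
C = (1/C₁ + 1/C₂)⁻¹ = 1.49×10⁻⁸ F.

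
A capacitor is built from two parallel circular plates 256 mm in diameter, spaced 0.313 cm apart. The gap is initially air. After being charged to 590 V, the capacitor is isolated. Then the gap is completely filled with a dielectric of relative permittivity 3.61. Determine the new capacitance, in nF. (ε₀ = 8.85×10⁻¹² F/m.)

C ≈ 0.525 nF

A = π(256/2 mm)² = 5.15×10⁻² m².
Initially C₁ = ε₀A/d = 8.85×10⁻¹² × 5.15×10⁻² / 3.13×10⁻³ = 1.46×10⁻¹⁰ F.
C = κε₀A/d scales with κ, so C₂/C₁ = κ = 3.61.
C₂ = 3.61 × 1.46×10⁻¹⁰ = 5.25×10⁻¹⁰ F.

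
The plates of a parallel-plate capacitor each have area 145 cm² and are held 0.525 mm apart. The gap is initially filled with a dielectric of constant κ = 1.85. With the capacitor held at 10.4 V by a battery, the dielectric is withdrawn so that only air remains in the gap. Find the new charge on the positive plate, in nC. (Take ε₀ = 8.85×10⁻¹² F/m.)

2.54 nC

A = 145 cm² = 1.45×10⁻² m².
Initially C₁ = κε₀A/d = 1.85 × 8.85×10⁻¹² × 1.45×10⁻² / 5.25×10⁻⁴ = 4.52×10⁻¹⁰ F.
Q₁ = 4.70×10⁻⁹ C.
Battery connected ⇒ V is held fixed. C₂ = 0.541 C₁ and Q = CV, so Q₂/Q₁ = C₂/C₁ = 0.541.
Q₂ = 0.541 × 4.70×10⁻⁹ = 2.54×10⁻⁹ C.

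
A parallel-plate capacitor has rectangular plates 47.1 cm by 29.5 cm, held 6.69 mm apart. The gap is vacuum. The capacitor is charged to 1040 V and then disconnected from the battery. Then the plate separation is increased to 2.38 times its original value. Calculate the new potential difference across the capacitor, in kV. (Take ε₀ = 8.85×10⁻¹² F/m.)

2.48 kV

A = 47.1 × 29.5 cm² = 0.139 m².
Initially C₁ = ε₀A/d = 8.85×10⁻¹² × 0.139 / 6.69×10⁻³ = 1.84×10⁻¹⁰ F.
V₁ = 1.04×10³ V.
Isolated ⇒ Q is held fixed. C₂ = 0.420 C₁ and V = Q/C, so V₂/V₁ = C₁/C₂ = 2.38.
V₂ = 2.38 × 1.04×10³ = 2.48×10³ V.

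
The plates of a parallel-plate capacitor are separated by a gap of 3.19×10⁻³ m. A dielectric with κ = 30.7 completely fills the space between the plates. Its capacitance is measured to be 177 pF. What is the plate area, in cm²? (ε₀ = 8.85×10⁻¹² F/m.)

20.8 cm²

A = Cd/(κε₀) = 1.77×10⁻¹⁰ × 3.19×10⁻³ / (30.7 × 8.85×10⁻¹²) = 2.08×10⁻³ m².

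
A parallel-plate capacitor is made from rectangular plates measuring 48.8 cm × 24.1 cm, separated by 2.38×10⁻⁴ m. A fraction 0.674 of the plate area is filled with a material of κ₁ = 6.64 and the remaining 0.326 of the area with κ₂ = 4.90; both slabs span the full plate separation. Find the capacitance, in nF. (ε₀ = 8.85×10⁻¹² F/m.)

C ≈ 26.6 nF

A = 48.8 × 24.1 cm² = 0.118 m².
Side-by-side slabs ⇒ two capacitors in parallel, each spanning the full gap.
C₁ = κ₁ε₀A₁/d = 6.64 × 8.85×10⁻¹² × 7.93×10⁻² / 2.38×10⁻⁴ = 1.96×10⁻⁸ F.
C₂ = κ₂ε₀A₂/d = 4.90 × 8.85×10⁻¹² × 3.83×10⁻² / 2.38×10⁻⁴ = 6.99×10⁻⁹ F.
C = C₁ + C₂ = 2.66×10⁻⁸ F.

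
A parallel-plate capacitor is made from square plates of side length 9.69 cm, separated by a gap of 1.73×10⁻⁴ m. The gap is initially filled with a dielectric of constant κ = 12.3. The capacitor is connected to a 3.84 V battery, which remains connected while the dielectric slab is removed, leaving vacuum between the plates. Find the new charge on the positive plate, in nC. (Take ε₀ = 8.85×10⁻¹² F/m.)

Q ≈ 1.84 nC

A = (9.69 cm)² = 9.39×10⁻³ m².
Initially C₁ = κε₀A/d = 12.3 × 8.85×10⁻¹² × 9.39×10⁻³ / 1.73×10⁻⁴ = 5.91×10⁻⁹ F.
Q₁ = 2.27×10⁻⁸ C.
Battery connected ⇒ V is held fixed. C₂ = 0.0813 C₁ and Q = CV, so Q₂/Q₁ = C₂/C₁ = 0.0813.
Q₂ = 0.0813 × 2.27×10⁻⁸ = 1.84×10⁻⁹ C.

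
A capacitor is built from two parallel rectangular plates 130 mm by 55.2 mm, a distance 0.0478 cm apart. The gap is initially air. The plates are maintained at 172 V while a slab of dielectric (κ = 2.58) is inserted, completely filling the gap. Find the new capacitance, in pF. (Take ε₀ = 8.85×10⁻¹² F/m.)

A = 130 × 55.2 mm² = 7.18×10⁻³ m².
Initially C₁ = ε₀A/d = 8.85×10⁻¹² × 7.18×10⁻³ / 4.78×10⁻⁴ = 1.33×10⁻¹⁰ F.
C = κε₀A/d scales with κ, so C₂/C₁ = κ = 2.58.
C₂ = 2.58 × 1.33×10⁻¹⁰ = 3.43×10⁻¹⁰ F.

C ≈ 343 pF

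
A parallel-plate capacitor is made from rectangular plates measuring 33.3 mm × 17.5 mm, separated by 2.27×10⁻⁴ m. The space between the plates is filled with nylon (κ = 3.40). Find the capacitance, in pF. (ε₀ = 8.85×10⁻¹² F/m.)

A = 33.3 × 17.5 mm² = 5.83×10⁻⁴ m².
C = κε₀A/d = 3.40 × 8.85×10⁻¹² × 5.83×10⁻⁴ / 2.27×10⁻⁴ = 7.72×10⁻¹¹ F.

77.2 pF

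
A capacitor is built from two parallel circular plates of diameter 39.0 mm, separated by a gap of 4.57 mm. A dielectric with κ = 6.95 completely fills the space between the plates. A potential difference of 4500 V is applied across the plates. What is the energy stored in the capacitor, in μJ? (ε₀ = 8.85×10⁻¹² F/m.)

163 μJ

A = π(39.0/2 mm)² = 1.19×10⁻³ m².
C = κε₀A/d = 6.95 × 8.85×10⁻¹² × 1.19×10⁻³ / 4.57×10⁻³ = 1.61×10⁻¹¹ F.
U = ½CV² = ½ × 1.61×10⁻¹¹ × (4500)² = 1.63×10⁻⁴ J.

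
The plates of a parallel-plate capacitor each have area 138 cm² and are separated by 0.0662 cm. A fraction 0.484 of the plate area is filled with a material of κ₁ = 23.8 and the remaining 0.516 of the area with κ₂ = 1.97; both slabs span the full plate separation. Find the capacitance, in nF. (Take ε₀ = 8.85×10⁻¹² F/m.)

A = 138 cm² = 1.38×10⁻² m².
Side-by-side slabs ⇒ two capacitors in parallel, each spanning the full gap.
C₁ = κ₁ε₀A₁/d = 23.8 × 8.85×10⁻¹² × 6.68×10⁻³ / 6.62×10⁻⁴ = 2.13×10⁻⁹ F.
C₂ = κ₂ε₀A₂/d = 1.97 × 8.85×10⁻¹² × 7.12×10⁻³ / 6.62×10⁻⁴ = 1.88×10⁻¹⁰ F.
C = C₁ + C₂ = 2.31×10⁻⁹ F.

C ≈ 2.31 nF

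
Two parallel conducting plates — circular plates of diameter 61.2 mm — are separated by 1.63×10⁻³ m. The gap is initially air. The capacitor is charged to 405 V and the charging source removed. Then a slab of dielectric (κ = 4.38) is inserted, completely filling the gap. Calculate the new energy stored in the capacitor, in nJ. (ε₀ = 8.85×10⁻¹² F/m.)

U ≈ 299 nJ

A = π(61.2/2 mm)² = 2.94×10⁻³ m².
Initially C₁ = ε₀A/d = 8.85×10⁻¹² × 2.94×10⁻³ / 1.63×10⁻³ = 1.60×10⁻¹¹ F.
U₁ = 1.31×10⁻⁶ J.
Isolated ⇒ Q is held fixed. C₂ = 4.38 C₁ and U = Q²/(2C), so U₂/U₁ = C₁/C₂ = 0.228.
U₂ = 0.228 × 1.31×10⁻⁶ = 2.99×10⁻⁷ J.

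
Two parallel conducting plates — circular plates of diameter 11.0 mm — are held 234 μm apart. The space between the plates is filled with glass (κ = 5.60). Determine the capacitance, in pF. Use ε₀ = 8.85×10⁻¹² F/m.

C ≈ 20.1 pF

A = π(11.0/2 mm)² = 9.50×10⁻⁵ m².
C = κε₀A/d = 5.60 × 8.85×10⁻¹² × 9.50×10⁻⁵ / 2.34×10⁻⁴ = 2.01×10⁻¹¹ F.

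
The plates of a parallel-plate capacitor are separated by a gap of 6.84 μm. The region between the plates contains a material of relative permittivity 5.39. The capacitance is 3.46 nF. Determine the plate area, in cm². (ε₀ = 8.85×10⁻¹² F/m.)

A = Cd/(κε₀) = 3.46×10⁻⁹ × 6.84×10⁻⁶ / (5.39 × 8.85×10⁻¹²) = 4.96×10⁻⁴ m².

4.96 cm²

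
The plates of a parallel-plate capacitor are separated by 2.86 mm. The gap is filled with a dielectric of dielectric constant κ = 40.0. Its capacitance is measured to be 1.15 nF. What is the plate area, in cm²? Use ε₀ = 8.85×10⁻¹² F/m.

A = Cd/(κε₀) = 1.15×10⁻⁹ × 2.86×10⁻³ / (40.0 × 8.85×10⁻¹²) = 9.29×10⁻³ m².

A ≈ 92.9 cm²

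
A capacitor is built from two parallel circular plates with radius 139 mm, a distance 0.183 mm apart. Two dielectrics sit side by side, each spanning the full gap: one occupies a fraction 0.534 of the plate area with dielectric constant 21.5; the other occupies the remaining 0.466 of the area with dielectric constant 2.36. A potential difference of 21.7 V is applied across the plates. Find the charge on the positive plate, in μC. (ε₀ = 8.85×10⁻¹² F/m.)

Q ≈ 0.801 μC

A = π(139 mm)² = 6.07×10⁻² m².
Side-by-side slabs ⇒ two capacitors in parallel, each spanning the full gap.
C₁ = κ₁ε₀A₁/d = 21.5 × 8.85×10⁻¹² × 3.24×10⁻² / 1.83×10⁻⁴ = 3.37×10⁻⁸ F.
C₂ = κ₂ε₀A₂/d = 2.36 × 8.85×10⁻¹² × 2.83×10⁻² / 1.83×10⁻⁴ = 3.23×10⁻⁹ F.
C = C₁ + C₂ = 3.69×10⁻⁸ F.
Q = CV = 3.69×10⁻⁸ × 21.7 = 8.01×10⁻⁷ C.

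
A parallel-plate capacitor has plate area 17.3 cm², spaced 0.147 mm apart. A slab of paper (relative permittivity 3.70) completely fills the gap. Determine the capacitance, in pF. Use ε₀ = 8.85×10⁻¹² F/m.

385 pF

A = 17.3 cm² = 1.73×10⁻³ m².
C = κε₀A/d = 3.70 × 8.85×10⁻¹² × 1.73×10⁻³ / 1.47×10⁻⁴ = 3.85×10⁻¹⁰ F.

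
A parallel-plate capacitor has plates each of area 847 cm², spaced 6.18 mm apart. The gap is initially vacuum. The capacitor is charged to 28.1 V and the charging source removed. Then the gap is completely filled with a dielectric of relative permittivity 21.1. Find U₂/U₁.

Isolated ⇒ Q is held fixed.
C₂ = 21.1 C₁ and U = Q²/(2C), so U₂/U₁ = C₁/C₂ = 0.0474.

0.0474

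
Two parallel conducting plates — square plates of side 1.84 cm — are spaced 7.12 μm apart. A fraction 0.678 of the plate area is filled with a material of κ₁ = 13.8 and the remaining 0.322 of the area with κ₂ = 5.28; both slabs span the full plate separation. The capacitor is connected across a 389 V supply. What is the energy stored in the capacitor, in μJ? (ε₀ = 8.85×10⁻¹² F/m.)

A = (1.84 cm)² = 3.39×10⁻⁴ m².
Side-by-side slabs ⇒ two capacitors in parallel, each spanning the full gap.
C₁ = κ₁ε₀A₁/d = 13.8 × 8.85×10⁻¹² × 2.30×10⁻⁴ / 7.12×10⁻⁶ = 3.94×10⁻⁹ F.
C₂ = κ₂ε₀A₂/d = 5.28 × 8.85×10⁻¹² × 1.09×10⁻⁴ / 7.12×10⁻⁶ = 7.15×10⁻¹⁰ F.
C = C₁ + C₂ = 4.65×10⁻⁹ F.
U = ½CV² = ½ × 4.65×10⁻⁹ × (389)² = 3.52×10⁻⁴ J.

U ≈ 352 μJ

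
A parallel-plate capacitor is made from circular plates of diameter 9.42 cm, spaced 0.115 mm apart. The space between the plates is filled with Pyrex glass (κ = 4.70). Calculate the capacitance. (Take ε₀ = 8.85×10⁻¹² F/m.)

A = π(9.42/2 cm)² = 6.97×10⁻³ m².
C = κε₀A/d = 4.70 × 8.85×10⁻¹² × 6.97×10⁻³ / 1.15×10⁻⁴ = 2.52×10⁻⁹ F.

2.52 nF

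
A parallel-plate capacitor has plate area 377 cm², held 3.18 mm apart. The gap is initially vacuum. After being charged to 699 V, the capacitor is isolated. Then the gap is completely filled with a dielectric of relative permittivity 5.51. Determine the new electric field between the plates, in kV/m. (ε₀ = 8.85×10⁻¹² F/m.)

A = 377 cm² = 3.77×10⁻² m².
Initially C₁ = ε₀A/d = 8.85×10⁻¹² × 3.77×10⁻² / 3.18×10⁻³ = 1.05×10⁻¹⁰ F.
E₁ = 2.20×10⁵ V/m.
Isolated ⇒ Q is held fixed. V₂ = Q/C₂ = V₁/5.51; E = V/d, so E₂/E₁ = (V₂/V₁)(d₁/d₂) = 0.181.
E₂ = 0.181 × 2.20×10⁵ = 3.99×10⁴ V/m.

39.9 kV/m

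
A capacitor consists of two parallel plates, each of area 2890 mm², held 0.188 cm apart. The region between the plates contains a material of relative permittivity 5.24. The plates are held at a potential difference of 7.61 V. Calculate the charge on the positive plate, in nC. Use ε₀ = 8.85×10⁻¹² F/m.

A = 2890 mm² = 2.89×10⁻³ m².
C = κε₀A/d = 5.24 × 8.85×10⁻¹² × 2.89×10⁻³ / 1.88×10⁻³ = 7.13×10⁻¹¹ F.
Q = CV = 7.13×10⁻¹¹ × 7.61 = 5.42×10⁻¹⁰ C.

Q ≈ 0.542 nC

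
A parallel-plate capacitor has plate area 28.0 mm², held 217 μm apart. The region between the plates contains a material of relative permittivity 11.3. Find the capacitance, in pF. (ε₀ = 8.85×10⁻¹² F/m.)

C ≈ 12.9 pF

A = 28.0 mm² = 2.80×10⁻⁵ m².
C = κε₀A/d = 11.3 × 8.85×10⁻¹² × 2.80×10⁻⁵ / 2.17×10⁻⁴ = 1.29×10⁻¹¹ F.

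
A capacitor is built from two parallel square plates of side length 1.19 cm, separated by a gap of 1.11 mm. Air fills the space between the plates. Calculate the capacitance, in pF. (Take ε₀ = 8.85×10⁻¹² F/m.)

A = (1.19 cm)² = 1.42×10⁻⁴ m².
C = ε₀A/d = 8.85×10⁻¹² × 1.42×10⁻⁴ / 1.11×10⁻³ = 1.13×10⁻¹² F.

1.13 pF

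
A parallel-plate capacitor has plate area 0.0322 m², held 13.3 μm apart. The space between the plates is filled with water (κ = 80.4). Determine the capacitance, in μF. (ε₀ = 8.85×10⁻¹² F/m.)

1.72 μF

C = κε₀A/d = 80.4 × 8.85×10⁻¹² × 3.22×10⁻² / 1.33×10⁻⁵ = 1.72×10⁻⁶ F.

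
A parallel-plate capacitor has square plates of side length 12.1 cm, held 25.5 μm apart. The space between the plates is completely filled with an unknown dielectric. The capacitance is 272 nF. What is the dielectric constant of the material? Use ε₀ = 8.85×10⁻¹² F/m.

53.5

A = (12.1 cm)² = 1.46×10⁻² m².
κ = Cd/(ε₀A) = 2.72×10⁻⁷ × 2.55×10⁻⁵ / (8.85×10⁻¹² × 1.46×10⁻²) = 53.5.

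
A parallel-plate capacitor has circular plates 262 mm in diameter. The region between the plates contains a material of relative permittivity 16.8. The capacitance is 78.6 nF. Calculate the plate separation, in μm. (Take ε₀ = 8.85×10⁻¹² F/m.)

d ≈ 102 μm

A = π(262/2 mm)² = 5.39×10⁻² m².
d = κε₀A/C = 16.8 × 8.85×10⁻¹² × 5.39×10⁻² / 7.86×10⁻⁸ = 1.02×10⁻⁴ m.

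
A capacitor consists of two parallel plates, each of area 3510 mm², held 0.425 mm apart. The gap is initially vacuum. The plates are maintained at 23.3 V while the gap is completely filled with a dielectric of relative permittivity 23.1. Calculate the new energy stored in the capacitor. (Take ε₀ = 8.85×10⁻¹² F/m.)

A = 3510 mm² = 3.51×10⁻³ m².
Initially C₁ = ε₀A/d = 8.85×10⁻¹² × 3.51×10⁻³ / 4.25×10⁻⁴ = 7.31×10⁻¹¹ F.
U₁ = 1.98×10⁻⁸ J.
Battery connected ⇒ V is held fixed. C₂ = 23.1 C₁ and U = ½CV², so U₂/U₁ = C₂/C₁ = 23.1.
U₂ = 23.1 × 1.98×10⁻⁸ = 4.58×10⁻⁷ J.

458 nJ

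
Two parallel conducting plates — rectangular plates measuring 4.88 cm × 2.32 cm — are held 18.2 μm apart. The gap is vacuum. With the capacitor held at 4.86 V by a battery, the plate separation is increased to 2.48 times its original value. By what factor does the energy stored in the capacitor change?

Battery connected ⇒ V is held fixed.
C₂ = 0.403 C₁ and U = ½CV², so U₂/U₁ = C₂/C₁ = 0.403.

U₂/U₁ ≈ 0.403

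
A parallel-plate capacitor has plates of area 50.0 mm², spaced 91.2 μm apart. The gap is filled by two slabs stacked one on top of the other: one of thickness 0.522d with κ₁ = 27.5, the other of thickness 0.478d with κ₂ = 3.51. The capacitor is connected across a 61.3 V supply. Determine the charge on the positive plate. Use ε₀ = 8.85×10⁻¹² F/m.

Q ≈ 1.92 nC

A = 50.0 mm² = 5.00×10⁻⁵ m².
Stacked slabs ⇒ two capacitors in series, each with the full plate area.
C₁ = κ₁ε₀A/d₁ = 27.5 × 8.85×10⁻¹² × 5.00×10⁻⁵ / 4.76×10⁻⁵ = 2.56×10⁻¹⁰ F.
C₂ = κ₂ε₀A/d₂ = 3.51 × 8.85×10⁻¹² × 5.00×10⁻⁵ / 4.36×10⁻⁵ = 3.56×10⁻¹¹ F.
C = (1/C₁ + 1/C₂)⁻¹ = 3.13×10⁻¹¹ F.
Q = CV = 3.13×10⁻¹¹ × 61.3 = 1.92×10⁻⁹ C.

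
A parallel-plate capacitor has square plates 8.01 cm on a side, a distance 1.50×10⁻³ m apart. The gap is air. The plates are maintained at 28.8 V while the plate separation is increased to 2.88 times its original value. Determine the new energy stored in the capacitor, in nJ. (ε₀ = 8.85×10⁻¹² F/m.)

U ≈ 5.45 nJ

A = (8.01 cm)² = 6.42×10⁻³ m².
Initially C₁ = ε₀A/d = 8.85×10⁻¹² × 6.42×10⁻³ / 1.50×10⁻³ = 3.79×10⁻¹¹ F.
U₁ = 1.57×10⁻⁸ J.
Battery connected ⇒ V is held fixed. C₂ = 0.347 C₁ and U = ½CV², so U₂/U₁ = C₂/C₁ = 0.347.
U₂ = 0.347 × 1.57×10⁻⁸ = 5.45×10⁻⁹ J.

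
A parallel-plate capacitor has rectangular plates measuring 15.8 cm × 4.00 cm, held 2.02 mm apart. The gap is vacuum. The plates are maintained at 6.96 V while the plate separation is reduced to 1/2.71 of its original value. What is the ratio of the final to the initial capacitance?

C₂/C₁ ≈ 2.71

C = ε₀A/d scales as 1/d, so C₂/C₁ = d₁/d₂ = 2.71.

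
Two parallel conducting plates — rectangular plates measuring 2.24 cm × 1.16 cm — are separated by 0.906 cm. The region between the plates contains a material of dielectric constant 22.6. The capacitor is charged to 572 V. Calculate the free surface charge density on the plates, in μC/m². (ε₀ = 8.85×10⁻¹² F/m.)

A = 2.24 × 1.16 cm² = 2.60×10⁻⁴ m².
C = κε₀A/d = 22.6 × 8.85×10⁻¹² × 2.60×10⁻⁴ / 9.06×10⁻³ = 5.74×10⁻¹² F.
σ = Q/A = CV/A = 5.74×10⁻¹² × 572 / 2.60×10⁻⁴ = 1.26×10⁻⁵ C/m².

σ ≈ 12.6 μC/m²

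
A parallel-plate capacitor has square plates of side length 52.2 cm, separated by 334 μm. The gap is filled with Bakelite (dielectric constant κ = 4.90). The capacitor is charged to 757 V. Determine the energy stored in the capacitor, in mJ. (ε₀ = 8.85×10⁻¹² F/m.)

A = (52.2 cm)² = 0.272 m².
C = κε₀A/d = 4.90 × 8.85×10⁻¹² × 0.272 / 3.34×10⁻⁴ = 3.54×10⁻⁸ F.
U = ½CV² = ½ × 3.54×10⁻⁸ × (757)² = 1.01×10⁻² J.

10.1 mJ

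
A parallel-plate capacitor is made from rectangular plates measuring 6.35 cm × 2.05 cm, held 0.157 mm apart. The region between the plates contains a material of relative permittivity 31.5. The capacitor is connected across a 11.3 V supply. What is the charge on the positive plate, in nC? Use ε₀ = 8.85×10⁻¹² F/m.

26.1 nC

A = 6.35 × 2.05 cm² = 1.30×10⁻³ m².
C = κε₀A/d = 31.5 × 8.85×10⁻¹² × 1.30×10⁻³ / 1.57×10⁻⁴ = 2.31×10⁻⁹ F.
Q = CV = 2.31×10⁻⁹ × 11.3 = 2.61×10⁻⁸ C.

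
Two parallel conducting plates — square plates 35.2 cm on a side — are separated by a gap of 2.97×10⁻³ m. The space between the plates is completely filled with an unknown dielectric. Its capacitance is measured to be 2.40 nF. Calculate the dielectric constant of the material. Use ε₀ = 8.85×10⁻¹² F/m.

A = (35.2 cm)² = 0.124 m².
κ = Cd/(ε₀A) = 2.40×10⁻⁹ × 2.97×10⁻³ / (8.85×10⁻¹² × 0.124) = 6.50.

6.50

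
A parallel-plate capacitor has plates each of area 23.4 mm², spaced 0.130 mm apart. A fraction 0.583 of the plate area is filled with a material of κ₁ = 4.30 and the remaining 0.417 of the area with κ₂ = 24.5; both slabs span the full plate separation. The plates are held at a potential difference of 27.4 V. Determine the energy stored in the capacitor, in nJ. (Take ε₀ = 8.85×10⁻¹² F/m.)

A = 23.4 mm² = 2.34×10⁻⁵ m².
Side-by-side slabs ⇒ two capacitors in parallel, each spanning the full gap.
C₁ = κ₁ε₀A₁/d = 4.30 × 8.85×10⁻¹² × 1.36×10⁻⁵ / 1.30×10⁻⁴ = 3.99×10⁻¹² F.
C₂ = κ₂ε₀A₂/d = 24.5 × 8.85×10⁻¹² × 9.76×10⁻⁶ / 1.30×10⁻⁴ = 1.63×10⁻¹¹ F.
C = C₁ + C₂ = 2.03×10⁻¹¹ F.
U = ½CV² = ½ × 2.03×10⁻¹¹ × (27.4)² = 7.61×10⁻⁹ J.

U ≈ 7.61 nJ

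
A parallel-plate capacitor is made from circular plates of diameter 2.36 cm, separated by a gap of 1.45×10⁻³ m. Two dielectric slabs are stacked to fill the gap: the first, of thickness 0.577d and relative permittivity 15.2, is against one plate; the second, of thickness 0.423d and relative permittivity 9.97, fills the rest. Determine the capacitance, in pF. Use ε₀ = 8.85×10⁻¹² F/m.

A = π(2.36/2 cm)² = 4.37×10⁻⁴ m².
Stacked slabs ⇒ two capacitors in series, each with the full plate area.
C₁ = κ₁ε₀A/d₁ = 15.2 × 8.85×10⁻¹² × 4.37×10⁻⁴ / 8.37×10⁻⁴ = 7.03×10⁻¹¹ F.
C₂ = κ₂ε₀A/d₂ = 9.97 × 8.85×10⁻¹² × 4.37×10⁻⁴ / 6.13×10⁻⁴ = 6.29×10⁻¹¹ F.
C = (1/C₁ + 1/C₂)⁻¹ = 3.32×10⁻¹¹ F.

C ≈ 33.2 pF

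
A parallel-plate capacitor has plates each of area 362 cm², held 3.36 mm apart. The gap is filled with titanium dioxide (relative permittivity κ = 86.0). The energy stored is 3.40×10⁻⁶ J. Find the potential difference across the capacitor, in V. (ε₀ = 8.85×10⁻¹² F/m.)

28.8 V

A = 362 cm² = 3.62×10⁻² m².
C = κε₀A/d = 86.0 × 8.85×10⁻¹² × 3.62×10⁻² / 3.36×10⁻³ = 8.20×10⁻⁹ F.
V = √(2U/C) = √(2 × 3.40×10⁻⁶ / 8.20×10⁻⁹) = 28.8 V.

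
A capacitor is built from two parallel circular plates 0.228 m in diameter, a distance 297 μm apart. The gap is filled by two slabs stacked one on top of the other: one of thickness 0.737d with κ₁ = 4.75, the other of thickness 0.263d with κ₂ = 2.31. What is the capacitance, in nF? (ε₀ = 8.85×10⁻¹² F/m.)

A = π(0.228/2 m)² = 4.08×10⁻² m².
Stacked slabs ⇒ two capacitors in series, each with the full plate area.
C₁ = κ₁ε₀A/d₁ = 4.75 × 8.85×10⁻¹² × 4.08×10⁻² / 2.19×10⁻⁴ = 7.84×10⁻⁹ F.
C₂ = κ₂ε₀A/d₂ = 2.31 × 8.85×10⁻¹² × 4.08×10⁻² / 7.81×10⁻⁵ = 1.07×10⁻⁸ F.
C = (1/C₁ + 1/C₂)⁻¹ = 4.52×10⁻⁹ F.

C ≈ 4.52 nF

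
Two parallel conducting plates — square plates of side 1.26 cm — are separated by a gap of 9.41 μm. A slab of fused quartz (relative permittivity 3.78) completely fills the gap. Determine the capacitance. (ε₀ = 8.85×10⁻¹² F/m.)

C ≈ 0.564 nF

A = (1.26 cm)² = 1.59×10⁻⁴ m².
C = κε₀A/d = 3.78 × 8.85×10⁻¹² × 1.59×10⁻⁴ / 9.41×10⁻⁶ = 5.64×10⁻¹⁰ F.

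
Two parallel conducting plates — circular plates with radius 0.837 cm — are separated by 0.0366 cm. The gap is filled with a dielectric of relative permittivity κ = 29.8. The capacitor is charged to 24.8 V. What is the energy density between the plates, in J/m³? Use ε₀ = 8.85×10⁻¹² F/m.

E = V/d = 24.8 / 3.66×10⁻⁴ = 6.78×10⁴ V/m.
u = ½κε₀E² = ½ × 29.8 × 8.85×10⁻¹² × (6.78×10⁴)² = 0.605 J/m³.

u ≈ 0.605 J/m³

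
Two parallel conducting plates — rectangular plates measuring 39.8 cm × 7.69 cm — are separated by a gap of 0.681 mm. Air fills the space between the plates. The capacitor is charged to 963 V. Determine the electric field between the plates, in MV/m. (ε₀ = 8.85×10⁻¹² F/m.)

1.41 MV/m

E = V/d = 963 / 6.81×10⁻⁴ = 1.41×10⁶ V/m.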